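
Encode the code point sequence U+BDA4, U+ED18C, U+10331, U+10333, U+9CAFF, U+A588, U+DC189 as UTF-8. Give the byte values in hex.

U+BDA4: 3-byte form → EB B6 A4.
U+ED18C: 4-byte form → F3 AD 86 8C.
U+10331: 4-byte form → F0 90 8C B1.
U+10333: 4-byte form → F0 90 8C B3.
U+9CAFF: 4-byte form → F2 9C AB BF.
U+A588: 3-byte form → EA 96 88.
U+DC189: 4-byte form → F3 9C 86 89.
Concatenated (26 bytes): EB B6 A4 F3 AD 86 8C F0 90 8C B1 F0 90 8C B3 F2 9C AB BF EA 96 88 F3 9C 86 89.

EB B6 A4 F3 AD 86 8C F0 90 8C B1 F0 90 8C B3 F2 9C AB BF EA 96 88 F3 9C 86 89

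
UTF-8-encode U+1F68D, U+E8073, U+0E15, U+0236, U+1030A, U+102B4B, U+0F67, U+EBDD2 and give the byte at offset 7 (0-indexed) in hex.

U+1F68D → 4-byte form F0 9F 9A 8D at offsets 0–3.
U+E8073 → 4-byte form F3 A8 81 B3 at offsets 4–7.
Offset 7 falls in char 2's range; it's byte 4 of F3 A8 81 B3 = 0xB3.

0xB3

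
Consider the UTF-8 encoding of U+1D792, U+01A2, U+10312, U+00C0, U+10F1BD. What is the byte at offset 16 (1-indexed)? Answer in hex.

0xBD

1-indexed offset 16 is 0-indexed offset 15.
U+1D792 → 4-byte form F0 9D 9E 92 at offsets 0–3.
U+01A2 → 2-byte form C6 A2 at offsets 4–5.
U+10312 → 4-byte form F0 90 8C 92 at offsets 6–9.
U+00C0 → 2-byte form C3 80 at offsets 10–11.
U+10F1BD → 4-byte form F4 8F 86 BD at offsets 12–15.
Offset 15 falls in char 5's range; it's byte 4 of F4 8F 86 BD = 0xBD.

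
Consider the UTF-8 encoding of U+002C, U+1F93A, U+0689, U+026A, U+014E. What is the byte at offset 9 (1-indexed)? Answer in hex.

0xAA

1-indexed offset 9 is 0-indexed offset 8.
U+002C → 1-byte form 2C at offsets 0–0.
U+1F93A → 4-byte form F0 9F A4 BA at offsets 1–4.
U+0689 → 2-byte form DA 89 at offsets 5–6.
U+026A → 2-byte form C9 AA at offsets 7–8.
Offset 8 falls in char 4's range; it's byte 2 of C9 AA = 0xAA.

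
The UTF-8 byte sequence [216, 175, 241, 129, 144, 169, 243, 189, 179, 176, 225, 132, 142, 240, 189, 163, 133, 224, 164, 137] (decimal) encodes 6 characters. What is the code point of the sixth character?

U+0909

Offset 0: leading byte 0xD8 = 11011000 → 2-byte char #1 = D8 AF.
Offset 2: leading byte 0xF1 = 11110001 → 4-byte char #2 = F1 81 90 A9.
Offset 6: leading byte 0xF3 = 11110011 → 4-byte char #3 = F3 BD B3 B0.
Offset 10: leading byte 0xE1 = 11100001 → 3-byte char #4 = E1 84 8E.
Offset 13: leading byte 0xF0 = 11110000 → 4-byte char #5 = F0 BD A3 85.
Offset 17: leading byte 0xE0 = 11100000 → 3-byte char #6 = E0 A4 89.
Leading byte 0xE0 = 11100000 matches 1110xxxx → 3-byte sequence.
Byte 1: 0xE0 = 11100000, payload 0000 (4 bits).
Byte 2: 0xA4 = 10100100 (10xxxxxx ✓), payload 100100.
Byte 3: 0x89 = 10001001 (10xxxxxx ✓), payload 001001.
Concatenate: 0000100100001001 = 0x909 (16 bits → U+0909).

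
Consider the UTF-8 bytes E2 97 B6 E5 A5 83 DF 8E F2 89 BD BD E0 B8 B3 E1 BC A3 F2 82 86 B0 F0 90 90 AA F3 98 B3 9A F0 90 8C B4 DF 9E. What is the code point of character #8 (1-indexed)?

Offset 0: leading byte 0xE2 = 11100010 → 3-byte char #1 = E2 97 B6.
Offset 3: leading byte 0xE5 = 11100101 → 3-byte char #2 = E5 A5 83.
Offset 6: leading byte 0xDF = 11011111 → 2-byte char #3 = DF 8E.
Offset 8: leading byte 0xF2 = 11110010 → 4-byte char #4 = F2 89 BD BD.
Offset 12: leading byte 0xE0 = 11100000 → 3-byte char #5 = E0 B8 B3.
Offset 15: leading byte 0xE1 = 11100001 → 3-byte char #6 = E1 BC A3.
Offset 18: leading byte 0xF2 = 11110010 → 4-byte char #7 = F2 82 86 B0.
Offset 22: leading byte 0xF0 = 11110000 → 4-byte char #8 = F0 90 90 AA.
Leading byte 0xF0 = 11110000 matches 11110xxx → 4-byte sequence.
Byte 1: 0xF0 = 11110000, payload 000 (3 bits).
Byte 2: 0x90 = 10010000 (10xxxxxx ✓), payload 010000.
Byte 3: 0x90 = 10010000 (10xxxxxx ✓), payload 010000.
Byte 4: 0xAA = 10101010 (10xxxxxx ✓), payload 101010.
Concatenate: 000010000010000101010 = 0x1042A (21 bits → U+1042A).

U+1042A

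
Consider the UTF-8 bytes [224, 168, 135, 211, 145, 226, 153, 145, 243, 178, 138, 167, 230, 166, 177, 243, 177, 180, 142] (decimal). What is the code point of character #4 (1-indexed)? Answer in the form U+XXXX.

Offset 0: leading byte 0xE0 = 11100000 → 3-byte char #1 = E0 A8 87.
Offset 3: leading byte 0xD3 = 11010011 → 2-byte char #2 = D3 91.
Offset 5: leading byte 0xE2 = 11100010 → 3-byte char #3 = E2 99 91.
Offset 8: leading byte 0xF3 = 11110011 → 4-byte char #4 = F3 B2 8A A7.
Leading byte 0xF3 = 11110011 matches 11110xxx → 4-byte sequence.
Byte 1: 0xF3 = 11110011, payload 011 (3 bits).
Byte 2: 0xB2 = 10110010 (10xxxxxx ✓), payload 110010.
Byte 3: 0x8A = 10001010 (10xxxxxx ✓), payload 001010.
Byte 4: 0xA7 = 10100111 (10xxxxxx ✓), payload 100111.
Concatenate: 011110010001010100111 = 0xF22A7 (21 bits → U+F22A7).

U+F22A7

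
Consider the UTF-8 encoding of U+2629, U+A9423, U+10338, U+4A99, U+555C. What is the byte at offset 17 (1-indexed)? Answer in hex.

1-indexed offset 17 is 0-indexed offset 16.
U+2629 → 3-byte form E2 98 A9 at offsets 0–2.
U+A9423 → 4-byte form F2 A9 90 A3 at offsets 3–6.
U+10338 → 4-byte form F0 90 8C B8 at offsets 7–10.
U+4A99 → 3-byte form E4 AA 99 at offsets 11–13.
U+555C → 3-byte form E5 95 9C at offsets 14–16.
Offset 16 falls in char 5's range; it's byte 3 of E5 95 9C = 0x9C.

0x9C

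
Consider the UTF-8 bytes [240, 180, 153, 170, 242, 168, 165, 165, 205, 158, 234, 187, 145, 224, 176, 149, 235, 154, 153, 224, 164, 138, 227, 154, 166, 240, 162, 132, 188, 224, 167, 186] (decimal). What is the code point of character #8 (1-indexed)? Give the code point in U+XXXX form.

Offset 0: leading byte 0xF0 = 11110000 → 4-byte char #1 = F0 B4 99 AA.
Offset 4: leading byte 0xF2 = 11110010 → 4-byte char #2 = F2 A8 A5 A5.
Offset 8: leading byte 0xCD = 11001101 → 2-byte char #3 = CD 9E.
Offset 10: leading byte 0xEA = 11101010 → 3-byte char #4 = EA BB 91.
Offset 13: leading byte 0xE0 = 11100000 → 3-byte char #5 = E0 B0 95.
Offset 16: leading byte 0xEB = 11101011 → 3-byte char #6 = EB 9A 99.
Offset 19: leading byte 0xE0 = 11100000 → 3-byte char #7 = E0 A4 8A.
Offset 22: leading byte 0xE3 = 11100011 → 3-byte char #8 = E3 9A A6.
Leading byte 0xE3 = 11100011 matches 1110xxxx → 3-byte sequence.
Byte 1: 0xE3 = 11100011, payload 0011 (4 bits).
Byte 2: 0x9A = 10011010 (10xxxxxx ✓), payload 011010.
Byte 3: 0xA6 = 10100110 (10xxxxxx ✓), payload 100110.
Concatenate: 0011011010100110 = 0x36A6 (16 bits → U+36A6).

U+36A6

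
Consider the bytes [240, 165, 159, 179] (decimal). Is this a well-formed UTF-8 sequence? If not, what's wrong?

Leading byte 0xF0 = 11110000 → 4-byte form.
Continuation bytes 0xA5=10100101, 0x9F=10011111, 0xB3=10110011 all match 10xxxxxx.
Decoded value 0x257F3 is ≥ 0x10000 (shortest form) and not a surrogate.

valid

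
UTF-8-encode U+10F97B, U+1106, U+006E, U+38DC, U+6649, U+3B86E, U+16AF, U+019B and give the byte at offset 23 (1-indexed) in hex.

1-indexed offset 23 is 0-indexed offset 22.
U+10F97B → 4-byte form F4 8F A5 BB at offsets 0–3.
U+1106 → 3-byte form E1 84 86 at offsets 4–6.
U+006E → 1-byte form 6E at offsets 7–7.
U+38DC → 3-byte form E3 A3 9C at offsets 8–10.
U+6649 → 3-byte form E6 99 89 at offsets 11–13.
U+3B86E → 4-byte form F0 BB A1 AE at offsets 14–17.
U+16AF → 3-byte form E1 9A AF at offsets 18–20.
U+019B → 2-byte form C6 9B at offsets 21–22.
Offset 22 falls in char 8's range; it's byte 2 of C6 9B = 0x9B.

0x9B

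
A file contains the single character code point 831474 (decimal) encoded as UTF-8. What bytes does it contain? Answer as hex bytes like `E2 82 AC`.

U+CAFF2 = 0xCAFF2 = 831474 decimal. In range U+10000–U+10FFFF → 4-byte form: 11110xxx 10xxxxxx 10xxxxxx 10xxxxxx.
Binary (21 bits): 011001010111111110010.
Split 3+6+6+6: 011 | 001010 | 111111 | 110010.
Byte 1: 11110011 = 0xF3.
Byte 2: 10001010 = 0x8A.
Byte 3: 10111111 = 0xBF.
Byte 4: 10110010 = 0xB2.

F3 8A BF B2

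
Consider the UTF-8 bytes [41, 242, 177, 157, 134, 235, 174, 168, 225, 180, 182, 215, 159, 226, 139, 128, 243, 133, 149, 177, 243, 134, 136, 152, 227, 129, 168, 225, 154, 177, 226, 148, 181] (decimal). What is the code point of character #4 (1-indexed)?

U+1D36

Offset 0: leading byte 0x29 = 00101001 → 1-byte char #1 = 29.
Offset 1: leading byte 0xF2 = 11110010 → 4-byte char #2 = F2 B1 9D 86.
Offset 5: leading byte 0xEB = 11101011 → 3-byte char #3 = EB AE A8.
Offset 8: leading byte 0xE1 = 11100001 → 3-byte char #4 = E1 B4 B6.
Leading byte 0xE1 = 11100001 matches 1110xxxx → 3-byte sequence.
Byte 1: 0xE1 = 11100001, payload 0001 (4 bits).
Byte 2: 0xB4 = 10110100 (10xxxxxx ✓), payload 110100.
Byte 3: 0xB6 = 10110110 (10xxxxxx ✓), payload 110110.
Concatenate: 0001110100110110 = 0x1D36 (16 bits → U+1D36).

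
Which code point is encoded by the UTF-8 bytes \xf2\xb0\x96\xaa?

U+B05AA

Leading byte 0xF2 = 11110010 matches 11110xxx → 4-byte sequence.
Byte 1: 0xF2 = 11110010, payload 010 (3 bits).
Byte 2: 0xB0 = 10110000 (10xxxxxx ✓), payload 110000.
Byte 3: 0x96 = 10010110 (10xxxxxx ✓), payload 010110.
Byte 4: 0xAA = 10101010 (10xxxxxx ✓), payload 101010.
Concatenate: 010110000010110101010 = 0xB05AA (21 bits → U+B05AA).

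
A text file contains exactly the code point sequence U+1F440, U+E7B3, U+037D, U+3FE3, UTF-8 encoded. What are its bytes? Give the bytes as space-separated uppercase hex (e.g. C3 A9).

F0 9F 91 80 EE 9E B3 CD BD E3 BF A3

U+1F440: 4-byte form → F0 9F 91 80.
U+E7B3: 3-byte form → EE 9E B3.
U+037D: 2-byte form → CD BD.
U+3FE3: 3-byte form → E3 BF A3.
Concatenated (12 bytes): F0 9F 91 80 EE 9E B3 CD BD E3 BF A3.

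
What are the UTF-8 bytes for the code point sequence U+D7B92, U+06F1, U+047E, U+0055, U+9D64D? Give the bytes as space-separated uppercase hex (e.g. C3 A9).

F3 97 AE 92 DB B1 D1 BE 55 F2 9D 99 8D

U+D7B92: 4-byte form → F3 97 AE 92.
U+06F1: 2-byte form → DB B1.
U+047E: 2-byte form → D1 BE.
U+0055: 1-byte form → 55.
U+9D64D: 4-byte form → F2 9D 99 8D.
Concatenated (13 bytes): F3 97 AE 92 DB B1 D1 BE 55 F2 9D 99 8D.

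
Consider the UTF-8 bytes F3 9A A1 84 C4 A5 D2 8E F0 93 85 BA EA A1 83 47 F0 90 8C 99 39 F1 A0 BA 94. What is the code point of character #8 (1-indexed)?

U+0039

Offset 0: leading byte 0xF3 = 11110011 → 4-byte char #1 = F3 9A A1 84.
Offset 4: leading byte 0xC4 = 11000100 → 2-byte char #2 = C4 A5.
Offset 6: leading byte 0xD2 = 11010010 → 2-byte char #3 = D2 8E.
Offset 8: leading byte 0xF0 = 11110000 → 4-byte char #4 = F0 93 85 BA.
Offset 12: leading byte 0xEA = 11101010 → 3-byte char #5 = EA A1 83.
Offset 15: leading byte 0x47 = 01000111 → 1-byte char #6 = 47.
Offset 16: leading byte 0xF0 = 11110000 → 4-byte char #7 = F0 90 8C 99.
Offset 20: leading byte 0x39 = 00111001 → 1-byte char #8 = 39.
Leading byte 0x39 = 00111001 matches 0xxxxxxx → 1-byte sequence.
Byte 1: 0x39 = 00111001, payload 0111001 (7 bits).
Concatenate: 0111001 = 0x39 (7 bits → U+0039).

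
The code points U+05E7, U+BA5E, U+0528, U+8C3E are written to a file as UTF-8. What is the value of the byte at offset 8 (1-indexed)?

0xE8

1-indexed offset 8 is 0-indexed offset 7.
U+05E7 → 2-byte form D7 A7 at offsets 0–1.
U+BA5E → 3-byte form EB A9 9E at offsets 2–4.
U+0528 → 2-byte form D4 A8 at offsets 5–6.
U+8C3E → 3-byte form E8 B0 BE at offsets 7–9.
Offset 7 falls in char 4's range; it's byte 1 of E8 B0 BE = 0xE8.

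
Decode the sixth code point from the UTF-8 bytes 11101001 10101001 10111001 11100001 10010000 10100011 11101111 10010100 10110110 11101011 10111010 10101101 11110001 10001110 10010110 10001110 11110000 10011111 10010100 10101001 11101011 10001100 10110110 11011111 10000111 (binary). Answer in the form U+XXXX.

U+1F529

Offset 0: leading byte 0xE9 = 11101001 → 3-byte char #1 = E9 A9 B9.
Offset 3: leading byte 0xE1 = 11100001 → 3-byte char #2 = E1 90 A3.
Offset 6: leading byte 0xEF = 11101111 → 3-byte char #3 = EF 94 B6.
Offset 9: leading byte 0xEB = 11101011 → 3-byte char #4 = EB BA AD.
Offset 12: leading byte 0xF1 = 11110001 → 4-byte char #5 = F1 8E 96 8E.
Offset 16: leading byte 0xF0 = 11110000 → 4-byte char #6 = F0 9F 94 A9.
Leading byte 0xF0 = 11110000 matches 11110xxx → 4-byte sequence.
Byte 1: 0xF0 = 11110000, payload 000 (3 bits).
Byte 2: 0x9F = 10011111 (10xxxxxx ✓), payload 011111.
Byte 3: 0x94 = 10010100 (10xxxxxx ✓), payload 010100.
Byte 4: 0xA9 = 10101001 (10xxxxxx ✓), payload 101001.
Concatenate: 000011111010100101001 = 0x1F529 (21 bits → U+1F529).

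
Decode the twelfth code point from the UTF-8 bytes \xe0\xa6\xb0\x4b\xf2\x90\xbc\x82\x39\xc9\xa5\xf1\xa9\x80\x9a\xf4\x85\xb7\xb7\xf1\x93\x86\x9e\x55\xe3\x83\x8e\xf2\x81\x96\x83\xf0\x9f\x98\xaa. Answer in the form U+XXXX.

U+1F62A

Offset 0: leading byte 0xE0 = 11100000 → 3-byte char #1 = E0 A6 B0.
Offset 3: leading byte 0x4B = 01001011 → 1-byte char #2 = 4B.
Offset 4: leading byte 0xF2 = 11110010 → 4-byte char #3 = F2 90 BC 82.
Offset 8: leading byte 0x39 = 00111001 → 1-byte char #4 = 39.
Offset 9: leading byte 0xC9 = 11001001 → 2-byte char #5 = C9 A5.
Offset 11: leading byte 0xF1 = 11110001 → 4-byte char #6 = F1 A9 80 9A.
Offset 15: leading byte 0xF4 = 11110100 → 4-byte char #7 = F4 85 B7 B7.
Offset 19: leading byte 0xF1 = 11110001 → 4-byte char #8 = F1 93 86 9E.
Offset 23: leading byte 0x55 = 01010101 → 1-byte char #9 = 55.
Offset 24: leading byte 0xE3 = 11100011 → 3-byte char #10 = E3 83 8E.
Offset 27: leading byte 0xF2 = 11110010 → 4-byte char #11 = F2 81 96 83.
Offset 31: leading byte 0xF0 = 11110000 → 4-byte char #12 = F0 9F 98 AA.
Leading byte 0xF0 = 11110000 matches 11110xxx → 4-byte sequence.
Byte 1: 0xF0 = 11110000, payload 000 (3 bits).
Byte 2: 0x9F = 10011111 (10xxxxxx ✓), payload 011111.
Byte 3: 0x98 = 10011000 (10xxxxxx ✓), payload 011000.
Byte 4: 0xAA = 10101010 (10xxxxxx ✓), payload 101010.
Concatenate: 000011111011000101010 = 0x1F62A (21 bits → U+1F62A).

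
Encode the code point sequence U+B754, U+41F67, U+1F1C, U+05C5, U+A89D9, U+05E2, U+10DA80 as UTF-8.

U+B754: 3-byte form → EB 9D 94.
U+41F67: 4-byte form → F1 81 BD A7.
U+1F1C: 3-byte form → E1 BC 9C.
U+05C5: 2-byte form → D7 85.
U+A89D9: 4-byte form → F2 A8 A7 99.
U+05E2: 2-byte form → D7 A2.
U+10DA80: 4-byte form → F4 8D AA 80.
Concatenated (22 bytes): EB 9D 94 F1 81 BD A7 E1 BC 9C D7 85 F2 A8 A7 99 D7 A2 F4 8D AA 80.

EB 9D 94 F1 81 BD A7 E1 BC 9C D7 85 F2 A8 A7 99 D7 A2 F4 8D AA 80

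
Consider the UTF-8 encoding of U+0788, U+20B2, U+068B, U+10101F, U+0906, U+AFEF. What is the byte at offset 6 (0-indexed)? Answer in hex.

U+0788 → 2-byte form DE 88 at offsets 0–1.
U+20B2 → 3-byte form E2 82 B2 at offsets 2–4.
U+068B → 2-byte form DA 8B at offsets 5–6.
Offset 6 falls in char 3's range; it's byte 2 of DA 8B = 0x8B.

0x8B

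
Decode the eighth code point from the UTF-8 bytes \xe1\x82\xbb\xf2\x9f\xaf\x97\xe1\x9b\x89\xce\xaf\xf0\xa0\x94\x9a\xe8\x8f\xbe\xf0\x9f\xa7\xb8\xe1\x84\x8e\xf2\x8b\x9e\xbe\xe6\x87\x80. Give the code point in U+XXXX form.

Offset 0: leading byte 0xE1 = 11100001 → 3-byte char #1 = E1 82 BB.
Offset 3: leading byte 0xF2 = 11110010 → 4-byte char #2 = F2 9F AF 97.
Offset 7: leading byte 0xE1 = 11100001 → 3-byte char #3 = E1 9B 89.
Offset 10: leading byte 0xCE = 11001110 → 2-byte char #4 = CE AF.
Offset 12: leading byte 0xF0 = 11110000 → 4-byte char #5 = F0 A0 94 9A.
Offset 16: leading byte 0xE8 = 11101000 → 3-byte char #6 = E8 8F BE.
Offset 19: leading byte 0xF0 = 11110000 → 4-byte char #7 = F0 9F A7 B8.
Offset 23: leading byte 0xE1 = 11100001 → 3-byte char #8 = E1 84 8E.
Leading byte 0xE1 = 11100001 matches 1110xxxx → 3-byte sequence.
Byte 1: 0xE1 = 11100001, payload 0001 (4 bits).
Byte 2: 0x84 = 10000100 (10xxxxxx ✓), payload 000100.
Byte 3: 0x8E = 10001110 (10xxxxxx ✓), payload 001110.
Concatenate: 0001000100001110 = 0x110E (16 bits → U+110E).

U+110E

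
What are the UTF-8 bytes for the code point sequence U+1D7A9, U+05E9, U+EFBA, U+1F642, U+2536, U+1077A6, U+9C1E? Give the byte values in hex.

F0 9D 9E A9 D7 A9 EE BE BA F0 9F 99 82 E2 94 B6 F4 87 9E A6 E9 B0 9E

U+1D7A9: 4-byte form → F0 9D 9E A9.
U+05E9: 2-byte form → D7 A9.
U+EFBA: 3-byte form → EE BE BA.
U+1F642: 4-byte form → F0 9F 99 82.
U+2536: 3-byte form → E2 94 B6.
U+1077A6: 4-byte form → F4 87 9E A6.
U+9C1E: 3-byte form → E9 B0 9E.
Concatenated (23 bytes): F0 9D 9E A9 D7 A9 EE BE BA F0 9F 99 82 E2 94 B6 F4 87 9E A6 E9 B0 9E.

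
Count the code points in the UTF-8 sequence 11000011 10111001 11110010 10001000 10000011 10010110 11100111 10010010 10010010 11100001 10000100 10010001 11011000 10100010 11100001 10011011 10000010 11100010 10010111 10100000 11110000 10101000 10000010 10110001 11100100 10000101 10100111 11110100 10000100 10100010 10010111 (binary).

10

Byte at offset 0: 0xC3 = 11000011 → 2-byte char (#1). Advance 2.
Byte at offset 2: 0xF2 = 11110010 → 4-byte char (#2). Advance 4.
Byte at offset 6: 0xE7 = 11100111 → 3-byte char (#3). Advance 3.
Byte at offset 9: 0xE1 = 11100001 → 3-byte char (#4). Advance 3.
Byte at offset 12: 0xD8 = 11011000 → 2-byte char (#5). Advance 2.
Byte at offset 14: 0xE1 = 11100001 → 3-byte char (#6). Advance 3.
Byte at offset 17: 0xE2 = 11100010 → 3-byte char (#7). Advance 3.
Byte at offset 20: 0xF0 = 11110000 → 4-byte char (#8). Advance 4.
Byte at offset 24: 0xE4 = 11100100 → 3-byte char (#9). Advance 3.
Byte at offset 27: 0xF4 = 11110100 → 4-byte char (#10). Advance 4.
Reached end at offset 31 after 10 code points.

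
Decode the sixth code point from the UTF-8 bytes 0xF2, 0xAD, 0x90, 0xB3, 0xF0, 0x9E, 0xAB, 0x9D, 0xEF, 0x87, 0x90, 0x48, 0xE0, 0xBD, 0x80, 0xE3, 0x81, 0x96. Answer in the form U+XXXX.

U+3056

Offset 0: leading byte 0xF2 = 11110010 → 4-byte char #1 = F2 AD 90 B3.
Offset 4: leading byte 0xF0 = 11110000 → 4-byte char #2 = F0 9E AB 9D.
Offset 8: leading byte 0xEF = 11101111 → 3-byte char #3 = EF 87 90.
Offset 11: leading byte 0x48 = 01001000 → 1-byte char #4 = 48.
Offset 12: leading byte 0xE0 = 11100000 → 3-byte char #5 = E0 BD 80.
Offset 15: leading byte 0xE3 = 11100011 → 3-byte char #6 = E3 81 96.
Leading byte 0xE3 = 11100011 matches 1110xxxx → 3-byte sequence.
Byte 1: 0xE3 = 11100011, payload 0011 (4 bits).
Byte 2: 0x81 = 10000001 (10xxxxxx ✓), payload 000001.
Byte 3: 0x96 = 10010110 (10xxxxxx ✓), payload 010110.
Concatenate: 0011000001010110 = 0x3056 (16 bits → U+3056).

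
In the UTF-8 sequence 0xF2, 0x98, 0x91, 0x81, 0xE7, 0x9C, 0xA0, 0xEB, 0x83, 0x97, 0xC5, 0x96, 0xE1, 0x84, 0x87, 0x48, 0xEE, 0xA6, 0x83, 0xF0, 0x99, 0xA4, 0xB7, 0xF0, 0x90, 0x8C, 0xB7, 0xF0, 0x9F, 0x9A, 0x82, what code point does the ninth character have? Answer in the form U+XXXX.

Offset 0: leading byte 0xF2 = 11110010 → 4-byte char #1 = F2 98 91 81.
Offset 4: leading byte 0xE7 = 11100111 → 3-byte char #2 = E7 9C A0.
Offset 7: leading byte 0xEB = 11101011 → 3-byte char #3 = EB 83 97.
Offset 10: leading byte 0xC5 = 11000101 → 2-byte char #4 = C5 96.
Offset 12: leading byte 0xE1 = 11100001 → 3-byte char #5 = E1 84 87.
Offset 15: leading byte 0x48 = 01001000 → 1-byte char #6 = 48.
Offset 16: leading byte 0xEE = 11101110 → 3-byte char #7 = EE A6 83.
Offset 19: leading byte 0xF0 = 11110000 → 4-byte char #8 = F0 99 A4 B7.
Offset 23: leading byte 0xF0 = 11110000 → 4-byte char #9 = F0 90 8C B7.
Leading byte 0xF0 = 11110000 matches 11110xxx → 4-byte sequence.
Byte 1: 0xF0 = 11110000, payload 000 (3 bits).
Byte 2: 0x90 = 10010000 (10xxxxxx ✓), payload 010000.
Byte 3: 0x8C = 10001100 (10xxxxxx ✓), payload 001100.
Byte 4: 0xB7 = 10110111 (10xxxxxx ✓), payload 110111.
Concatenate: 000010000001100110111 = 0x10337 (21 bits → U+10337).

U+10337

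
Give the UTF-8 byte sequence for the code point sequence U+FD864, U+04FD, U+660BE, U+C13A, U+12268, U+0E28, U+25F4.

F3 BD A1 A4 D3 BD F1 A6 82 BE EC 84 BA F0 92 89 A8 E0 B8 A8 E2 97 B4

U+FD864: 4-byte form → F3 BD A1 A4.
U+04FD: 2-byte form → D3 BD.
U+660BE: 4-byte form → F1 A6 82 BE.
U+C13A: 3-byte form → EC 84 BA.
U+12268: 4-byte form → F0 92 89 A8.
U+0E28: 3-byte form → E0 B8 A8.
U+25F4: 3-byte form → E2 97 B4.
Concatenated (23 bytes): F3 BD A1 A4 D3 BD F1 A6 82 BE EC 84 BA F0 92 89 A8 E0 B8 A8 E2 97 B4.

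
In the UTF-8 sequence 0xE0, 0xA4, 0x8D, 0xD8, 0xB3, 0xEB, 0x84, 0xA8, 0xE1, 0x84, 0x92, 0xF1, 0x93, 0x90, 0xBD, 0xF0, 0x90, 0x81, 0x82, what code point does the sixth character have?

U+10042

Offset 0: leading byte 0xE0 = 11100000 → 3-byte char #1 = E0 A4 8D.
Offset 3: leading byte 0xD8 = 11011000 → 2-byte char #2 = D8 B3.
Offset 5: leading byte 0xEB = 11101011 → 3-byte char #3 = EB 84 A8.
Offset 8: leading byte 0xE1 = 11100001 → 3-byte char #4 = E1 84 92.
Offset 11: leading byte 0xF1 = 11110001 → 4-byte char #5 = F1 93 90 BD.
Offset 15: leading byte 0xF0 = 11110000 → 4-byte char #6 = F0 90 81 82.
Leading byte 0xF0 = 11110000 matches 11110xxx → 4-byte sequence.
Byte 1: 0xF0 = 11110000, payload 000 (3 bits).
Byte 2: 0x90 = 10010000 (10xxxxxx ✓), payload 010000.
Byte 3: 0x81 = 10000001 (10xxxxxx ✓), payload 000001.
Byte 4: 0x82 = 10000010 (10xxxxxx ✓), payload 000010.
Concatenate: 000010000000001000010 = 0x10042 (21 bits → U+10042).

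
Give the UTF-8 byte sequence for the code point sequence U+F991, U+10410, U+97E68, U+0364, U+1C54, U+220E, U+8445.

EF A6 91 F0 90 90 90 F2 97 B9 A8 CD A4 E1 B1 94 E2 88 8E E8 91 85

U+F991: 3-byte form → EF A6 91.
U+10410: 4-byte form → F0 90 90 90.
U+97E68: 4-byte form → F2 97 B9 A8.
U+0364: 2-byte form → CD A4.
U+1C54: 3-byte form → E1 B1 94.
U+220E: 3-byte form → E2 88 8E.
U+8445: 3-byte form → E8 91 85.
Concatenated (22 bytes): EF A6 91 F0 90 90 90 F2 97 B9 A8 CD A4 E1 B1 94 E2 88 8E E8 91 85.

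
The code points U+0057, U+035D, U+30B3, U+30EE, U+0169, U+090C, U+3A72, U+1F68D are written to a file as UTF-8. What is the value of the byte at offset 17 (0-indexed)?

U+0057 → 1-byte form 57 at offsets 0–0.
U+035D → 2-byte form CD 9D at offsets 1–2.
U+30B3 → 3-byte form E3 82 B3 at offsets 3–5.
U+30EE → 3-byte form E3 83 AE at offsets 6–8.
U+0169 → 2-byte form C5 A9 at offsets 9–10.
U+090C → 3-byte form E0 A4 8C at offsets 11–13.
U+3A72 → 3-byte form E3 A9 B2 at offsets 14–16.
U+1F68D → 4-byte form F0 9F 9A 8D at offsets 17–20.
Offset 17 falls in char 8's range; it's byte 1 of F0 9F 9A 8D = 0xF0.

0xF0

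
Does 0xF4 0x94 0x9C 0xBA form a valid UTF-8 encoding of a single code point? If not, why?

invalid (encodes a value above U+10FFFF)

Leading byte 0xF4 = 11110100 → 4-byte form.
Payload = 0x11473A, which exceeds U+10FFFF, the maximum Unicode code point. (Leading bytes F5–FF, or F4 followed by ≥ 0x90, are invalid.)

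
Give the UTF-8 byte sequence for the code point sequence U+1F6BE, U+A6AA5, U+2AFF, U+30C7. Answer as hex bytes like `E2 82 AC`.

F0 9F 9A BE F2 A6 AA A5 E2 AB BF E3 83 87

U+1F6BE: 4-byte form → F0 9F 9A BE.
U+A6AA5: 4-byte form → F2 A6 AA A5.
U+2AFF: 3-byte form → E2 AB BF.
U+30C7: 3-byte form → E3 83 87.
Concatenated (14 bytes): F0 9F 9A BE F2 A6 AA A5 E2 AB BF E3 83 87.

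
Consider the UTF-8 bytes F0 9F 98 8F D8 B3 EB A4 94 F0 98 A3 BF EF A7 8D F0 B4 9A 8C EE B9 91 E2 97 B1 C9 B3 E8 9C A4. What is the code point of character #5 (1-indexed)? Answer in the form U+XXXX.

U+F9CD

Offset 0: leading byte 0xF0 = 11110000 → 4-byte char #1 = F0 9F 98 8F.
Offset 4: leading byte 0xD8 = 11011000 → 2-byte char #2 = D8 B3.
Offset 6: leading byte 0xEB = 11101011 → 3-byte char #3 = EB A4 94.
Offset 9: leading byte 0xF0 = 11110000 → 4-byte char #4 = F0 98 A3 BF.
Offset 13: leading byte 0xEF = 11101111 → 3-byte char #5 = EF A7 8D.
Leading byte 0xEF = 11101111 matches 1110xxxx → 3-byte sequence.
Byte 1: 0xEF = 11101111, payload 1111 (4 bits).
Byte 2: 0xA7 = 10100111 (10xxxxxx ✓), payload 100111.
Byte 3: 0x8D = 10001101 (10xxxxxx ✓), payload 001101.
Concatenate: 1111100111001101 = 0xF9CD (16 bits → U+F9CD).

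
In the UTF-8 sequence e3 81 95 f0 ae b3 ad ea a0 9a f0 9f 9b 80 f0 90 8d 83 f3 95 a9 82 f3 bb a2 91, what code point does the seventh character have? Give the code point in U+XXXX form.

Offset 0: leading byte 0xE3 = 11100011 → 3-byte char #1 = E3 81 95.
Offset 3: leading byte 0xF0 = 11110000 → 4-byte char #2 = F0 AE B3 AD.
Offset 7: leading byte 0xEA = 11101010 → 3-byte char #3 = EA A0 9A.
Offset 10: leading byte 0xF0 = 11110000 → 4-byte char #4 = F0 9F 9B 80.
Offset 14: leading byte 0xF0 = 11110000 → 4-byte char #5 = F0 90 8D 83.
Offset 18: leading byte 0xF3 = 11110011 → 4-byte char #6 = F3 95 A9 82.
Offset 22: leading byte 0xF3 = 11110011 → 4-byte char #7 = F3 BB A2 91.
Leading byte 0xF3 = 11110011 matches 11110xxx → 4-byte sequence.
Byte 1: 0xF3 = 11110011, payload 011 (3 bits).
Byte 2: 0xBB = 10111011 (10xxxxxx ✓), payload 111011.
Byte 3: 0xA2 = 10100010 (10xxxxxx ✓), payload 100010.
Byte 4: 0x91 = 10010001 (10xxxxxx ✓), payload 010001.
Concatenate: 011111011100010010001 = 0xFB891 (21 bits → U+FB891).

U+FB891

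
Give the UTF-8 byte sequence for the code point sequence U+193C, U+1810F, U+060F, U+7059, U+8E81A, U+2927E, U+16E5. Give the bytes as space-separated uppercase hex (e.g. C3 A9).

E1 A4 BC F0 98 84 8F D8 8F E7 81 99 F2 8E A0 9A F0 A9 89 BE E1 9B A5

U+193C: 3-byte form → E1 A4 BC.
U+1810F: 4-byte form → F0 98 84 8F.
U+060F: 2-byte form → D8 8F.
U+7059: 3-byte form → E7 81 99.
U+8E81A: 4-byte form → F2 8E A0 9A.
U+2927E: 4-byte form → F0 A9 89 BE.
U+16E5: 3-byte form → E1 9B A5.
Concatenated (23 bytes): E1 A4 BC F0 98 84 8F D8 8F E7 81 99 F2 8E A0 9A F0 A9 89 BE E1 9B A5.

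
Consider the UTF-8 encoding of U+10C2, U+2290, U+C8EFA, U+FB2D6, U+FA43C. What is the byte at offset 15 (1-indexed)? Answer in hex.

1-indexed offset 15 is 0-indexed offset 14.
U+10C2 → 3-byte form E1 83 82 at offsets 0–2.
U+2290 → 3-byte form E2 8A 90 at offsets 3–5.
U+C8EFA → 4-byte form F3 88 BB BA at offsets 6–9.
U+FB2D6 → 4-byte form F3 BB 8B 96 at offsets 10–13.
U+FA43C → 4-byte form F3 BA 90 BC at offsets 14–17.
Offset 14 falls in char 5's range; it's byte 1 of F3 BA 90 BC = 0xF3.

0xF3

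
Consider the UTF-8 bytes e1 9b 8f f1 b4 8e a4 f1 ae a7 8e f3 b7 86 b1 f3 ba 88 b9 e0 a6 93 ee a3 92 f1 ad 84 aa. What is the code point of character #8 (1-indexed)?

U+6D12A

Offset 0: leading byte 0xE1 = 11100001 → 3-byte char #1 = E1 9B 8F.
Offset 3: leading byte 0xF1 = 11110001 → 4-byte char #2 = F1 B4 8E A4.
Offset 7: leading byte 0xF1 = 11110001 → 4-byte char #3 = F1 AE A7 8E.
Offset 11: leading byte 0xF3 = 11110011 → 4-byte char #4 = F3 B7 86 B1.
Offset 15: leading byte 0xF3 = 11110011 → 4-byte char #5 = F3 BA 88 B9.
Offset 19: leading byte 0xE0 = 11100000 → 3-byte char #6 = E0 A6 93.
Offset 22: leading byte 0xEE = 11101110 → 3-byte char #7 = EE A3 92.
Offset 25: leading byte 0xF1 = 11110001 → 4-byte char #8 = F1 AD 84 AA.
Leading byte 0xF1 = 11110001 matches 11110xxx → 4-byte sequence.
Byte 1: 0xF1 = 11110001, payload 001 (3 bits).
Byte 2: 0xAD = 10101101 (10xxxxxx ✓), payload 101101.
Byte 3: 0x84 = 10000100 (10xxxxxx ✓), payload 000100.
Byte 4: 0xAA = 10101010 (10xxxxxx ✓), payload 101010.
Concatenate: 001101101000100101010 = 0x6D12A (21 bits → U+6D12A).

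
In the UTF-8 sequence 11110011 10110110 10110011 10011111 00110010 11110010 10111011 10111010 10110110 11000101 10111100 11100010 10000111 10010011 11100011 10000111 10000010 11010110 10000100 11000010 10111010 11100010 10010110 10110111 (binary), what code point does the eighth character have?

Offset 0: leading byte 0xF3 = 11110011 → 4-byte char #1 = F3 B6 B3 9F.
Offset 4: leading byte 0x32 = 00110010 → 1-byte char #2 = 32.
Offset 5: leading byte 0xF2 = 11110010 → 4-byte char #3 = F2 BB BA B6.
Offset 9: leading byte 0xC5 = 11000101 → 2-byte char #4 = C5 BC.
Offset 11: leading byte 0xE2 = 11100010 → 3-byte char #5 = E2 87 93.
Offset 14: leading byte 0xE3 = 11100011 → 3-byte char #6 = E3 87 82.
Offset 17: leading byte 0xD6 = 11010110 → 2-byte char #7 = D6 84.
Offset 19: leading byte 0xC2 = 11000010 → 2-byte char #8 = C2 BA.
Leading byte 0xC2 = 11000010 matches 110xxxxx → 2-byte sequence.
Byte 1: 0xC2 = 11000010, payload 00010 (5 bits).
Byte 2: 0xBA = 10111010 (10xxxxxx ✓), payload 111010.
Concatenate: 00010111010 = 0xBA (11 bits → U+00BA).

U+00BA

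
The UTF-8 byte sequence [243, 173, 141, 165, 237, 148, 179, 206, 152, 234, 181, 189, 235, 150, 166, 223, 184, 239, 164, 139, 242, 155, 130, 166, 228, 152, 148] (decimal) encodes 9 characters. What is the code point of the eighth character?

U+9B0A6

Offset 0: leading byte 0xF3 = 11110011 → 4-byte char #1 = F3 AD 8D A5.
Offset 4: leading byte 0xED = 11101101 → 3-byte char #2 = ED 94 B3.
Offset 7: leading byte 0xCE = 11001110 → 2-byte char #3 = CE 98.
Offset 9: leading byte 0xEA = 11101010 → 3-byte char #4 = EA B5 BD.
Offset 12: leading byte 0xEB = 11101011 → 3-byte char #5 = EB 96 A6.
Offset 15: leading byte 0xDF = 11011111 → 2-byte char #6 = DF B8.
Offset 17: leading byte 0xEF = 11101111 → 3-byte char #7 = EF A4 8B.
Offset 20: leading byte 0xF2 = 11110010 → 4-byte char #8 = F2 9B 82 A6.
Leading byte 0xF2 = 11110010 matches 11110xxx → 4-byte sequence.
Byte 1: 0xF2 = 11110010, payload 010 (3 bits).
Byte 2: 0x9B = 10011011 (10xxxxxx ✓), payload 011011.
Byte 3: 0x82 = 10000010 (10xxxxxx ✓), payload 000010.
Byte 4: 0xA6 = 10100110 (10xxxxxx ✓), payload 100110.
Concatenate: 010011011000010100110 = 0x9B0A6 (21 bits → U+9B0A6).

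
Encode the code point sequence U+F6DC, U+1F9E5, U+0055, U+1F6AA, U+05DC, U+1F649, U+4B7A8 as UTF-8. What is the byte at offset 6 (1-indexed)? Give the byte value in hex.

1-indexed offset 6 is 0-indexed offset 5.
U+F6DC → 3-byte form EF 9B 9C at offsets 0–2.
U+1F9E5 → 4-byte form F0 9F A7 A5 at offsets 3–6.
Offset 5 falls in char 2's range; it's byte 3 of F0 9F A7 A5 = 0xA7.

0xA7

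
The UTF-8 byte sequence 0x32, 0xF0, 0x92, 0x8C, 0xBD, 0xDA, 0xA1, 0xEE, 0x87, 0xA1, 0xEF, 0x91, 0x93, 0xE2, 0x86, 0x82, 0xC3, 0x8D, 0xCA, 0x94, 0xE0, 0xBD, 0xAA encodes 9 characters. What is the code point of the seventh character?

U+00CD

Offset 0: leading byte 0x32 = 00110010 → 1-byte char #1 = 32.
Offset 1: leading byte 0xF0 = 11110000 → 4-byte char #2 = F0 92 8C BD.
Offset 5: leading byte 0xDA = 11011010 → 2-byte char #3 = DA A1.
Offset 7: leading byte 0xEE = 11101110 → 3-byte char #4 = EE 87 A1.
Offset 10: leading byte 0xEF = 11101111 → 3-byte char #5 = EF 91 93.
Offset 13: leading byte 0xE2 = 11100010 → 3-byte char #6 = E2 86 82.
Offset 16: leading byte 0xC3 = 11000011 → 2-byte char #7 = C3 8D.
Leading byte 0xC3 = 11000011 matches 110xxxxx → 2-byte sequence.
Byte 1: 0xC3 = 11000011, payload 00011 (5 bits).
Byte 2: 0x8D = 10001101 (10xxxxxx ✓), payload 001101.
Concatenate: 00011001101 = 0xCD (11 bits → U+00CD).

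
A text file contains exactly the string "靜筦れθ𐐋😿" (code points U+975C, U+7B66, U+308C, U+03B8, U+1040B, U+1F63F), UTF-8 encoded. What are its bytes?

E9 9D 9C E7 AD A6 E3 82 8C CE B8 F0 90 90 8B F0 9F 98 BF

U+975C: 3-byte form → E9 9D 9C.
U+7B66: 3-byte form → E7 AD A6.
U+308C: 3-byte form → E3 82 8C.
U+03B8: 2-byte form → CE B8.
U+1040B: 4-byte form → F0 90 90 8B.
U+1F63F: 4-byte form → F0 9F 98 BF.
Concatenated (19 bytes): E9 9D 9C E7 AD A6 E3 82 8C CE B8 F0 90 90 8B F0 9F 98 BF.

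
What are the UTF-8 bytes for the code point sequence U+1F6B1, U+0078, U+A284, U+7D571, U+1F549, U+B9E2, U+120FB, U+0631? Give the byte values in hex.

F0 9F 9A B1 78 EA 8A 84 F1 BD 95 B1 F0 9F 95 89 EB A7 A2 F0 92 83 BB D8 B1

U+1F6B1: 4-byte form → F0 9F 9A B1.
U+0078: 1-byte form → 78.
U+A284: 3-byte form → EA 8A 84.
U+7D571: 4-byte form → F1 BD 95 B1.
U+1F549: 4-byte form → F0 9F 95 89.
U+B9E2: 3-byte form → EB A7 A2.
U+120FB: 4-byte form → F0 92 83 BB.
U+0631: 2-byte form → D8 B1.
Concatenated (25 bytes): F0 9F 9A B1 78 EA 8A 84 F1 BD 95 B1 F0 9F 95 89 EB A7 A2 F0 92 83 BB D8 B1.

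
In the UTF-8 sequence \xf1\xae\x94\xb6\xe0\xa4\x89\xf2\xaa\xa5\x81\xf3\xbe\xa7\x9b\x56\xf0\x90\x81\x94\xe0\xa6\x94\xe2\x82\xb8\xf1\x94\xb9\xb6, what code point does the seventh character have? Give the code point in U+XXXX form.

U+0994

Offset 0: leading byte 0xF1 = 11110001 → 4-byte char #1 = F1 AE 94 B6.
Offset 4: leading byte 0xE0 = 11100000 → 3-byte char #2 = E0 A4 89.
Offset 7: leading byte 0xF2 = 11110010 → 4-byte char #3 = F2 AA A5 81.
Offset 11: leading byte 0xF3 = 11110011 → 4-byte char #4 = F3 BE A7 9B.
Offset 15: leading byte 0x56 = 01010110 → 1-byte char #5 = 56.
Offset 16: leading byte 0xF0 = 11110000 → 4-byte char #6 = F0 90 81 94.
Offset 20: leading byte 0xE0 = 11100000 → 3-byte char #7 = E0 A6 94.
Leading byte 0xE0 = 11100000 matches 1110xxxx → 3-byte sequence.
Byte 1: 0xE0 = 11100000, payload 0000 (4 bits).
Byte 2: 0xA6 = 10100110 (10xxxxxx ✓), payload 100110.
Byte 3: 0x94 = 10010100 (10xxxxxx ✓), payload 010100.
Concatenate: 0000100110010100 = 0x994 (16 bits → U+0994).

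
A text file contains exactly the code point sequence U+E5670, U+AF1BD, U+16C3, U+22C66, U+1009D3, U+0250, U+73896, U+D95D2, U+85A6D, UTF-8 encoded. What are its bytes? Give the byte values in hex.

U+E5670: 4-byte form → F3 A5 99 B0.
U+AF1BD: 4-byte form → F2 AF 86 BD.
U+16C3: 3-byte form → E1 9B 83.
U+22C66: 4-byte form → F0 A2 B1 A6.
U+1009D3: 4-byte form → F4 80 A7 93.
U+0250: 2-byte form → C9 90.
U+73896: 4-byte form → F1 B3 A2 96.
U+D95D2: 4-byte form → F3 99 97 92.
U+85A6D: 4-byte form → F2 85 A9 AD.
Concatenated (33 bytes): F3 A5 99 B0 F2 AF 86 BD E1 9B 83 F0 A2 B1 A6 F4 80 A7 93 C9 90 F1 B3 A2 96 F3 99 97 92 F2 85 A9 AD.

F3 A5 99 B0 F2 AF 86 BD E1 9B 83 F0 A2 B1 A6 F4 80 A7 93 C9 90 F1 B3 A2 96 F3 99 97 92 F2 85 A9 AD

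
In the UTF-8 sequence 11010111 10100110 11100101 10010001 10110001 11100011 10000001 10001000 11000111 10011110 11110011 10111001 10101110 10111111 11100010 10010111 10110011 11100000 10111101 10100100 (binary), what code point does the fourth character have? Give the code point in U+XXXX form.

U+01DE

Offset 0: leading byte 0xD7 = 11010111 → 2-byte char #1 = D7 A6.
Offset 2: leading byte 0xE5 = 11100101 → 3-byte char #2 = E5 91 B1.
Offset 5: leading byte 0xE3 = 11100011 → 3-byte char #3 = E3 81 88.
Offset 8: leading byte 0xC7 = 11000111 → 2-byte char #4 = C7 9E.
Leading byte 0xC7 = 11000111 matches 110xxxxx → 2-byte sequence.
Byte 1: 0xC7 = 11000111, payload 00111 (5 bits).
Byte 2: 0x9E = 10011110 (10xxxxxx ✓), payload 011110.
Concatenate: 00111011110 = 0x1DE (11 bits → U+01DE).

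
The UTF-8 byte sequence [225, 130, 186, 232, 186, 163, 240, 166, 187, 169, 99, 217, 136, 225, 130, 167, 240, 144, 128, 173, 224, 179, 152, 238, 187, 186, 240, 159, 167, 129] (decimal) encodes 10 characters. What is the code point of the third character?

U+26EE9

Offset 0: leading byte 0xE1 = 11100001 → 3-byte char #1 = E1 82 BA.
Offset 3: leading byte 0xE8 = 11101000 → 3-byte char #2 = E8 BA A3.
Offset 6: leading byte 0xF0 = 11110000 → 4-byte char #3 = F0 A6 BB A9.
Leading byte 0xF0 = 11110000 matches 11110xxx → 4-byte sequence.
Byte 1: 0xF0 = 11110000, payload 000 (3 bits).
Byte 2: 0xA6 = 10100110 (10xxxxxx ✓), payload 100110.
Byte 3: 0xBB = 10111011 (10xxxxxx ✓), payload 111011.
Byte 4: 0xA9 = 10101001 (10xxxxxx ✓), payload 101001.
Concatenate: 000100110111011101001 = 0x26EE9 (21 bits → U+26EE9).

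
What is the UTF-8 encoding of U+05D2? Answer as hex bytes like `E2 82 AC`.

U+05D2 = 0x5D2 = 1490 decimal. In range U+0080–U+07FF → 2-byte form: 110xxxxx 10xxxxxx.
Binary (11 bits): 10111010010.
Split 5+6: 10111 | 010010.
Byte 1: 11010111 = 0xD7.
Byte 2: 10010010 = 0x92.

D7 92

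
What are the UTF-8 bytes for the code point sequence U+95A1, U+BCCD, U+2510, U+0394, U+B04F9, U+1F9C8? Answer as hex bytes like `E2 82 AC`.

E9 96 A1 EB B3 8D E2 94 90 CE 94 F2 B0 93 B9 F0 9F A7 88

U+95A1: 3-byte form → E9 96 A1.
U+BCCD: 3-byte form → EB B3 8D.
U+2510: 3-byte form → E2 94 90.
U+0394: 2-byte form → CE 94.
U+B04F9: 4-byte form → F2 B0 93 B9.
U+1F9C8: 4-byte form → F0 9F A7 88.
Concatenated (19 bytes): E9 96 A1 EB B3 8D E2 94 90 CE 94 F2 B0 93 B9 F0 9F A7 88.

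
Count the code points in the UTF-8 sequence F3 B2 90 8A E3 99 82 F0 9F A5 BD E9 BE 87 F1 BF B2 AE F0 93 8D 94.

6

Byte at offset 0: 0xF3 = 11110011 → 4-byte char (#1). Advance 4.
Byte at offset 4: 0xE3 = 11100011 → 3-byte char (#2). Advance 3.
Byte at offset 7: 0xF0 = 11110000 → 4-byte char (#3). Advance 4.
Byte at offset 11: 0xE9 = 11101001 → 3-byte char (#4). Advance 3.
Byte at offset 14: 0xF1 = 11110001 → 4-byte char (#5). Advance 4.
Byte at offset 18: 0xF0 = 11110000 → 4-byte char (#6). Advance 4.
Reached end at offset 22 after 6 code points.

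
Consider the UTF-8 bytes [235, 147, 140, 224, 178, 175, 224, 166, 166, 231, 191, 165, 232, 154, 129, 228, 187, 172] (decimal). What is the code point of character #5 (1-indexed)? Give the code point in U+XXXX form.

Offset 0: leading byte 0xEB = 11101011 → 3-byte char #1 = EB 93 8C.
Offset 3: leading byte 0xE0 = 11100000 → 3-byte char #2 = E0 B2 AF.
Offset 6: leading byte 0xE0 = 11100000 → 3-byte char #3 = E0 A6 A6.
Offset 9: leading byte 0xE7 = 11100111 → 3-byte char #4 = E7 BF A5.
Offset 12: leading byte 0xE8 = 11101000 → 3-byte char #5 = E8 9A 81.
Leading byte 0xE8 = 11101000 matches 1110xxxx → 3-byte sequence.
Byte 1: 0xE8 = 11101000, payload 1000 (4 bits).
Byte 2: 0x9A = 10011010 (10xxxxxx ✓), payload 011010.
Byte 3: 0x81 = 10000001 (10xxxxxx ✓), payload 000001.
Concatenate: 1000011010000001 = 0x8681 (16 bits → U+8681).

U+8681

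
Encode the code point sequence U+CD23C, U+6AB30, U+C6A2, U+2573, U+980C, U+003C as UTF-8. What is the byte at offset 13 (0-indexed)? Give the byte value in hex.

0xB3

U+CD23C → 4-byte form F3 8D 88 BC at offsets 0–3.
U+6AB30 → 4-byte form F1 AA AC B0 at offsets 4–7.
U+C6A2 → 3-byte form EC 9A A2 at offsets 8–10.
U+2573 → 3-byte form E2 95 B3 at offsets 11–13.
Offset 13 falls in char 4's range; it's byte 3 of E2 95 B3 = 0xB3.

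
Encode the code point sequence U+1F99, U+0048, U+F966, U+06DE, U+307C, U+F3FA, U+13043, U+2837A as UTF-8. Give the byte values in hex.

E1 BE 99 48 EF A5 A6 DB 9E E3 81 BC EF 8F BA F0 93 81 83 F0 A8 8D BA

U+1F99: 3-byte form → E1 BE 99.
U+0048: 1-byte form → 48.
U+F966: 3-byte form → EF A5 A6.
U+06DE: 2-byte form → DB 9E.
U+307C: 3-byte form → E3 81 BC.
U+F3FA: 3-byte form → EF 8F BA.
U+13043: 4-byte form → F0 93 81 83.
U+2837A: 4-byte form → F0 A8 8D BA.
Concatenated (23 bytes): E1 BE 99 48 EF A5 A6 DB 9E E3 81 BC EF 8F BA F0 93 81 83 F0 A8 8D BA.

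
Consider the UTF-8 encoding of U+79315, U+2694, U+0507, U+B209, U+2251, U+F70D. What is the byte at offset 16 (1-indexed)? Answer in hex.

1-indexed offset 16 is 0-indexed offset 15.
U+79315 → 4-byte form F1 B9 8C 95 at offsets 0–3.
U+2694 → 3-byte form E2 9A 94 at offsets 4–6.
U+0507 → 2-byte form D4 87 at offsets 7–8.
U+B209 → 3-byte form EB 88 89 at offsets 9–11.
U+2251 → 3-byte form E2 89 91 at offsets 12–14.
U+F70D → 3-byte form EF 9C 8D at offsets 15–17.
Offset 15 falls in char 6's range; it's byte 1 of EF 9C 8D = 0xEF.

0xEF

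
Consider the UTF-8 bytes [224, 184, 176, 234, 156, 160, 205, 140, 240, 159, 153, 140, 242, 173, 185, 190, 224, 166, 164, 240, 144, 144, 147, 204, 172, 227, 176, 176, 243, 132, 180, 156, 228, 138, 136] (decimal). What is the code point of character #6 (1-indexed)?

U+09A4

Offset 0: leading byte 0xE0 = 11100000 → 3-byte char #1 = E0 B8 B0.
Offset 3: leading byte 0xEA = 11101010 → 3-byte char #2 = EA 9C A0.
Offset 6: leading byte 0xCD = 11001101 → 2-byte char #3 = CD 8C.
Offset 8: leading byte 0xF0 = 11110000 → 4-byte char #4 = F0 9F 99 8C.
Offset 12: leading byte 0xF2 = 11110010 → 4-byte char #5 = F2 AD B9 BE.
Offset 16: leading byte 0xE0 = 11100000 → 3-byte char #6 = E0 A6 A4.
Leading byte 0xE0 = 11100000 matches 1110xxxx → 3-byte sequence.
Byte 1: 0xE0 = 11100000, payload 0000 (4 bits).
Byte 2: 0xA6 = 10100110 (10xxxxxx ✓), payload 100110.
Byte 3: 0xA4 = 10100100 (10xxxxxx ✓), payload 100100.
Concatenate: 0000100110100100 = 0x9A4 (16 bits → U+09A4).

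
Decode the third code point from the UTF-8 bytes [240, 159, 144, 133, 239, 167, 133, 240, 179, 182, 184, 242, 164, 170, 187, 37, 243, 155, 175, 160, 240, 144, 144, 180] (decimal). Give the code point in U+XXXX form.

U+33DB8

Offset 0: leading byte 0xF0 = 11110000 → 4-byte char #1 = F0 9F 90 85.
Offset 4: leading byte 0xEF = 11101111 → 3-byte char #2 = EF A7 85.
Offset 7: leading byte 0xF0 = 11110000 → 4-byte char #3 = F0 B3 B6 B8.
Leading byte 0xF0 = 11110000 matches 11110xxx → 4-byte sequence.
Byte 1: 0xF0 = 11110000, payload 000 (3 bits).
Byte 2: 0xB3 = 10110011 (10xxxxxx ✓), payload 110011.
Byte 3: 0xB6 = 10110110 (10xxxxxx ✓), payload 110110.
Byte 4: 0xB8 = 10111000 (10xxxxxx ✓), payload 111000.
Concatenate: 000110011110110111000 = 0x33DB8 (21 bits → U+33DB8).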